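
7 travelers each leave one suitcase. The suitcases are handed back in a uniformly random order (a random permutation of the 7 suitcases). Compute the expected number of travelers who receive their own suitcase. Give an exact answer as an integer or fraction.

1

Let Xᵢ = 1 if person i gets their own suitcase. For each i, P(Xᵢ=1) = 1/7.
By linearity of expectation, E[X₁+…+X_7] = 7·(1/7) = 1.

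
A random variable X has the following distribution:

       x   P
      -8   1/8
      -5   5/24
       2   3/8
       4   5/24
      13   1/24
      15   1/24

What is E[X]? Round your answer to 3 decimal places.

E[X] = (1/8)·(-8) + (5/24)·(-5) + (3/8)·2 + (5/24)·4 + (1/24)·13 + (1/24)·15
     = 17/24 ≈ 0.708

0.708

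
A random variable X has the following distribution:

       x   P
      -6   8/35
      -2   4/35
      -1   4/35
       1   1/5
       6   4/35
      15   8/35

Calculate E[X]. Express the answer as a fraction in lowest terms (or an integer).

13/5

E[X] = (8/35)·(-6) + (4/35)·(-2) + (4/35)·(-1) + (1/5)·1 + (4/35)·6 + (8/35)·15
     = 13/5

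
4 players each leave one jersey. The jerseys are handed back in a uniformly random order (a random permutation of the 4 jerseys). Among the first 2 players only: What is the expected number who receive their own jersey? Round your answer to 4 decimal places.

Let Xᵢ = 1 if person i gets their own jersey. For each i, P(Xᵢ=1) = 1/4.
By linearity of expectation, E[X₁+…+X_2] = 2·(1/4) = 1/2.
≈ 0.5000

0.5000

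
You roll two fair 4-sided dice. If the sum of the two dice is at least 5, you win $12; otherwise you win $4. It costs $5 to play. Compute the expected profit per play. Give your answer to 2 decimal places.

E[payout] = (3/8)·4 + (5/8)·12 = 9
Expected profit = 9 − 5 = 4 ≈ $4.00

$4.00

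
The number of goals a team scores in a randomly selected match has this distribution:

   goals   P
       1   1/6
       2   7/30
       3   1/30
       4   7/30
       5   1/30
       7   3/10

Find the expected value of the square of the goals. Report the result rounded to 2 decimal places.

20.67

E[X²] = (1/6)·1 + (7/30)·4 + (1/30)·9 + (7/30)·16 + (1/30)·25 + (3/10)·49
     = 62/3 ≈ 20.67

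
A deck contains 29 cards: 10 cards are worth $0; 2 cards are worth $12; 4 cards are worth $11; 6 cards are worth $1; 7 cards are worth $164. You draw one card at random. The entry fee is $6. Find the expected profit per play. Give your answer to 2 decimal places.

$36.14

E[payout] = (10/29)·0 + (2/29)·12 + (4/29)·11 + (6/29)·1 + (7/29)·164 = 1222/29
Expected profit = 1222/29 − 6 = 1048/29 ≈ $36.14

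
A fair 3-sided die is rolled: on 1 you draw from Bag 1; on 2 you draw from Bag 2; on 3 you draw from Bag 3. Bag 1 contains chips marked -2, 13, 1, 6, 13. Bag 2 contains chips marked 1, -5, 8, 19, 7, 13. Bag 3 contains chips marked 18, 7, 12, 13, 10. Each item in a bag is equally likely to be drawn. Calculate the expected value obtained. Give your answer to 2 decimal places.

E[X | Bag 1] = (-2 + 13 + 1 + 6 + 13)/5 = 31/5
E[X | Bag 2] = (1 − 5 + 8 + 19 + 7 + 13)/6 = 43/6
E[X | Bag 3] = (18 + 7 + 12 + 13 + 10)/5 = 12
E[X] = (1/3)·31/5 + (1/3)·43/6 + (1/3)·12 = 761/90 ≈ 8.46

8.46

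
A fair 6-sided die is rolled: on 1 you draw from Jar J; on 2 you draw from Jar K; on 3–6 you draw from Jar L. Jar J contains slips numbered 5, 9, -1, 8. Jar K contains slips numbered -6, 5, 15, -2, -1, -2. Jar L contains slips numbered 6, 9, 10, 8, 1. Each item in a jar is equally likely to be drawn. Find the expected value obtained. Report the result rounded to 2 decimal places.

E[X | Jar J] = (5 + 9 − 1 + 8)/4 = 21/4
E[X | Jar K] = (-6 + 5 + 15 − 2 − 1 − 2)/6 = 3/2
E[X | Jar L] = (6 + 9 + 10 + 8 + 1)/5 = 34/5
E[X] = (1/6)·21/4 + (1/6)·3/2 + (2/3)·34/5 = 679/120 ≈ 5.66

5.66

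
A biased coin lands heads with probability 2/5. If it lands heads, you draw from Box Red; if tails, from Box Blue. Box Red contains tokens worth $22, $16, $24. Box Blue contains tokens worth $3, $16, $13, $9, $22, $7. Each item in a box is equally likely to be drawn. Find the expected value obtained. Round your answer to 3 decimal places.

E[X | Box Red] = (22 + 16 + 24)/3 = 62/3
E[X | Box Blue] = (3 + 16 + 13 + 9 + 22 + 7)/6 = 35/3
E[X] = (2/5)·62/3 + (3/5)·35/3 = 229/15 ≈ 15.267

$15.267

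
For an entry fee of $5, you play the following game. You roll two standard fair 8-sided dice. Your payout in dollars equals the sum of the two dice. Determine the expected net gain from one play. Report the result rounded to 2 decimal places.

$4.00

Distribution of the sum of the two dice: 2 w.p. 1/64, 3 w.p. 1/32, 4 w.p. 3/64, 5 w.p. 1/16, 6 w.p. 5/64, 7 w.p. 3/32, …
E[payout] = (1/64)·2 + (1/32)·3 + (3/64)·4 + (1/16)·5 + (5/64)·6 + (3/32)·7 + (7/64)·8 + (1/8)·9 + (7/64)·10 + (3/32)·11 + (5/64)·12 + (1/16)·13 + (3/64)·14 + (1/32)·15 + (1/64)·16 = 9
Expected profit = 9 − 5 = 4 ≈ $4.00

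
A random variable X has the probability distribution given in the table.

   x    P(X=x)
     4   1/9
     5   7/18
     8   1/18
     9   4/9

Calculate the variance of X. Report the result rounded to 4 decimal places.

4.3611

E[X] = (1/9)·4 + (7/18)·5 + (1/18)·8 + (4/9)·9 = 41/6
E[X²] = (1/9)·16 + (7/18)·25 + (1/18)·64 + (4/9)·81 = 919/18
Var(X) = 919/18 − (41/6)² = 157/36 ≈ 4.3611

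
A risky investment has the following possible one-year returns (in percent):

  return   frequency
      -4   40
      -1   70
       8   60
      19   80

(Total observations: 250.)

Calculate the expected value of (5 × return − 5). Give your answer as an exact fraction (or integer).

152/5

Total = 250, so P(return=-4) = 40/250, etc.
E[5x-5] = (4/25)·(-25) + (7/25)·(-10) + (6/25)·35 + (8/25)·90
     = 152/5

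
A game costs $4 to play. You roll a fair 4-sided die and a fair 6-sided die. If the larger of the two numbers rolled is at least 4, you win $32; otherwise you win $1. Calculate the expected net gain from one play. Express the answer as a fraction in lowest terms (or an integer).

E[payout] = (3/8)·1 + (5/8)·32 = 163/8
Expected profit = 163/8 − 4 = 131/8

131/8 dollars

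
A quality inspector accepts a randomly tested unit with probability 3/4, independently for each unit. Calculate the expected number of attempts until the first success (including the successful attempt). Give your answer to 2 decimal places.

1.33

For a geometric distribution, E[trials] = 1/p = 1/(3/4) = 4/3.
≈ 1.33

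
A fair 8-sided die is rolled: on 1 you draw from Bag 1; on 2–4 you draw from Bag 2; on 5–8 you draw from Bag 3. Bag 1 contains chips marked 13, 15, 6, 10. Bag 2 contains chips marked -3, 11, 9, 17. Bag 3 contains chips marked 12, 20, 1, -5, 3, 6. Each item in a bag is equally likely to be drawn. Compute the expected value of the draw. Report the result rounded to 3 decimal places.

E[X | Bag 1] = (13 + 15 + 6 + 10)/4 = 11
E[X | Bag 2] = (-3 + 11 + 9 + 17)/4 = 17/2
E[X | Bag 3] = (12 + 20 + 1 − 5 + 3 + 6)/6 = 37/6
E[X] = (1/8)·11 + (3/8)·17/2 + (1/2)·37/6 = 367/48 ≈ 7.646

7.646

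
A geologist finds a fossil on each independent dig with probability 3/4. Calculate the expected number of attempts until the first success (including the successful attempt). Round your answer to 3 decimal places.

For a geometric distribution, E[trials] = 1/p = 1/(3/4) = 4/3.
≈ 1.333

1.333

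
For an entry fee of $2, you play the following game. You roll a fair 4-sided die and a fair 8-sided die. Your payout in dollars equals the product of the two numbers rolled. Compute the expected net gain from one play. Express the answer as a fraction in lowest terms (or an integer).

Distribution of the product of the two numbers rolled: 1 w.p. 1/32, 2 w.p. 1/16, 3 w.p. 1/16, 4 w.p. 3/32, 5 w.p. 1/32, 6 w.p. 3/32, …
E[payout] = (1/32)·1 + (1/16)·2 + (1/16)·3 + (3/32)·4 + (1/32)·5 + (3/32)·6 + (1/32)·7 + (3/32)·8 + (1/32)·9 + (1/32)·10 + (3/32)·12 + (1/32)·14 + (1/32)·15 + (1/16)·16 + (1/32)·18 + (1/32)·20 + (1/32)·21 + (1/16)·24 + (1/32)·28 + (1/32)·32 = 45/4
Expected profit = 45/4 − 2 = 37/4

37/4 dollars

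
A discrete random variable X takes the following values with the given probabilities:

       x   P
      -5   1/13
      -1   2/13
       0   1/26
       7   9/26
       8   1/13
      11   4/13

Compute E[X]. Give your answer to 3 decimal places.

E[X] = (1/13)·(-5) + (2/13)·(-1) + (1/26)·0 + (9/26)·7 + (1/13)·8 + (4/13)·11
     = 153/26 ≈ 5.885

5.885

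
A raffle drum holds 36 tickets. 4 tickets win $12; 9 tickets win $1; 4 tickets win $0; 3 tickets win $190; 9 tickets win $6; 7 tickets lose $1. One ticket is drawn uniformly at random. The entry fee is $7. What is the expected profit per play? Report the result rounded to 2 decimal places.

E[payout] = (4/36)·12 + (9/36)·1 + (4/36)·0 + (3/36)·190 + (9/36)·6 + (7/36)·(-1) = 337/18
Expected profit = 337/18 − 7 = 211/18 ≈ $11.72

$11.72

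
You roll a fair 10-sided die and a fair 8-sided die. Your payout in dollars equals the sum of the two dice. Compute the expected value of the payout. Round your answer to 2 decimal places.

Distribution of the sum of the two dice: 2 w.p. 1/80, 3 w.p. 1/40, 4 w.p. 3/80, 5 w.p. 1/20, 6 w.p. 1/16, 7 w.p. 3/40, …
E[payout] = (1/80)·2 + (1/40)·3 + (3/80)·4 + (1/20)·5 + (1/16)·6 + (3/40)·7 + (7/80)·8 + (1/10)·9 + (1/10)·10 + (1/10)·11 + (7/80)·12 + (3/40)·13 + (1/16)·14 + (1/20)·15 + (3/80)·16 + (1/40)·17 + (1/80)·18 = 10
≈ $10.00

$10.00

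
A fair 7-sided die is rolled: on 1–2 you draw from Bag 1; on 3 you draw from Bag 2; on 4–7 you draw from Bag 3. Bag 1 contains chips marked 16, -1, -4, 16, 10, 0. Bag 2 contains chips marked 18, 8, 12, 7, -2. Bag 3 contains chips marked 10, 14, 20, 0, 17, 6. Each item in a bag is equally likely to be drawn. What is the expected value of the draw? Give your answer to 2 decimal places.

9.37

E[X | Bag 1] = (16 − 1 − 4 + 16 + 10 + 0)/6 = 37/6
E[X | Bag 2] = (18 + 8 + 12 + 7 − 2)/5 = 43/5
E[X | Bag 3] = (10 + 14 + 20 + 0 + 17 + 6)/6 = 67/6
E[X] = (2/7)·37/6 + (1/7)·43/5 + (4/7)·67/6 = 328/35 ≈ 9.37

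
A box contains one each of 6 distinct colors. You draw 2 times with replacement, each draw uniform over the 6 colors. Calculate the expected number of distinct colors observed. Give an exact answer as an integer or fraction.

Let Xⱼ=1 if type j appears at least once. P(Xⱼ=1) = 1 − ((6−1)/6)^2 = 11/36.
E[#distinct] = 6·11/36 = 11/6.

11/6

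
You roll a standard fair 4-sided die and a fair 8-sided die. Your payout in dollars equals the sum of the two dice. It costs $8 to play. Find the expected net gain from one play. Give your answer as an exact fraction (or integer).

Distribution of the sum of the two dice: 2 w.p. 1/32, 3 w.p. 1/16, 4 w.p. 3/32, 5 w.p. 1/8, 6 w.p. 1/8, 7 w.p. 1/8, …
E[payout] = (1/32)·2 + (1/16)·3 + (3/32)·4 + (1/8)·5 + (1/8)·6 + (1/8)·7 + (1/8)·8 + (1/8)·9 + (3/32)·10 + (1/16)·11 + (1/32)·12 = 7
Expected profit = 7 − 8 = -1

-$1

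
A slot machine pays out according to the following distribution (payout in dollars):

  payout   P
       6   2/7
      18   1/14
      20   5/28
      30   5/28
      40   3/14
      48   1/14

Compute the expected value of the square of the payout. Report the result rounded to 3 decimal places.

773.000

E[X²] = (2/7)·36 + (1/14)·324 + (5/28)·400 + (5/28)·900 + (3/14)·1600 + (1/14)·2304
     = 773 ≈ 773.000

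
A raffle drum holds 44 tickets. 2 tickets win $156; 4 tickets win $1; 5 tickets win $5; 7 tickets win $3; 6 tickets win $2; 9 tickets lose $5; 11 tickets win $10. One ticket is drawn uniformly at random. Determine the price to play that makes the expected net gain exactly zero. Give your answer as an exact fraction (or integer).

439/44 dollars

E[payout] = (2/44)·156 + (4/44)·1 + (5/44)·5 + (7/44)·3 + (6/44)·2 + (9/44)·(-5) + (11/44)·10 = 439/44
Fair fee = E[payout] = 439/44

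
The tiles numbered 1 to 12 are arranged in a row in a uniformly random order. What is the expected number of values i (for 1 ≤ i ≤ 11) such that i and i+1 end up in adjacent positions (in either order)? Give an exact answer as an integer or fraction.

For each i ∈ {1,…,11}, let Xᵢ = 1 if i and i+1 are adjacent. P(Xᵢ=1) = 2·(12−1)!/12! = 2/12.
By linearity, E[ΣXᵢ] = (11)·(2/12) = 11/6.

11/6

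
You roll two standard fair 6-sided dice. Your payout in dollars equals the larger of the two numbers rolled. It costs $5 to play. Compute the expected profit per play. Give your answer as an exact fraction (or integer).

-19/36 dollars

Distribution of the larger of the two numbers rolled: 1 w.p. 1/36, 2 w.p. 1/12, 3 w.p. 5/36, 4 w.p. 7/36, 5 w.p. 1/4, 6 w.p. 11/36
E[payout] = (1/36)·1 + (1/12)·2 + (5/36)·3 + (7/36)·4 + (1/4)·5 + (11/36)·6 = 161/36
Expected profit = 161/36 − 5 = -19/36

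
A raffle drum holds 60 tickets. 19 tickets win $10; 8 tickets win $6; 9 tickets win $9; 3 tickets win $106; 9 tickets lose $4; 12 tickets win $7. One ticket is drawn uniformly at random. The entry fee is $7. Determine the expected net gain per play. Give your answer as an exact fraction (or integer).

53/12 dollars

E[payout] = (19/60)·10 + (8/60)·6 + (9/60)·9 + (3/60)·106 + (9/60)·(-4) + (12/60)·7 = 137/12
Expected profit = 137/12 − 7 = 53/12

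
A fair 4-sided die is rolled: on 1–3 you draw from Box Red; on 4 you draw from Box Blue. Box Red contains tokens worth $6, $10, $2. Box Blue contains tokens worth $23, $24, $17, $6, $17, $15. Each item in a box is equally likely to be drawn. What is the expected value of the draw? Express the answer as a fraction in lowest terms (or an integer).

35/4 dollars

E[X | Box Red] = (6 + 10 + 2)/3 = 6
E[X | Box Blue] = (23 + 24 + 17 + 6 + 17 + 15)/6 = 17
E[X] = (3/4)·6 + (1/4)·17 = 35/4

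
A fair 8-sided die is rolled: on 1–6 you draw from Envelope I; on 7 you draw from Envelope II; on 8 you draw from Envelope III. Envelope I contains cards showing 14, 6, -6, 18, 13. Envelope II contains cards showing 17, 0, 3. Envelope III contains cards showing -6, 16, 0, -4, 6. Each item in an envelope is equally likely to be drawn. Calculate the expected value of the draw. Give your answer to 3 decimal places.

E[X | Envelope I] = (14 + 6 − 6 + 18 + 13)/5 = 9
E[X | Envelope II] = (17 + 0 + 3)/3 = 20/3
E[X | Envelope III] = (-6 + 16 + 0 − 4 + 6)/5 = 12/5
E[X] = (3/4)·9 + (1/8)·20/3 + (1/8)·12/5 = 473/60 ≈ 7.883

7.883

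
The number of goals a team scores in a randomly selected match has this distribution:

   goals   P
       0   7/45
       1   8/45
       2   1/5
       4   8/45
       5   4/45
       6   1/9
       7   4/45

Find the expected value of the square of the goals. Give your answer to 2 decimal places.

14.40

E[X²] = (7/45)·0 + (8/45)·1 + (1/5)·4 + (8/45)·16 + (4/45)·25 + (1/9)·36 + (4/45)·49
     = 72/5 ≈ 14.40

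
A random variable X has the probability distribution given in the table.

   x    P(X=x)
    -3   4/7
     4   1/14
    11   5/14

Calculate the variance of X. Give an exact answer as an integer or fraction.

173/4

E[X] = (4/7)·(-3) + (1/14)·4 + (5/14)·11 = 5/2
E[X²] = (4/7)·9 + (1/14)·16 + (5/14)·121 = 99/2
Var(X) = 99/2 − (5/2)² = 173/4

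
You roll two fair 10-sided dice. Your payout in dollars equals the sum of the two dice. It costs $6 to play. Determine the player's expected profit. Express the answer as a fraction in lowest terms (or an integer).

$5

Distribution of the sum of the two dice: 2 w.p. 1/100, 3 w.p. 1/50, 4 w.p. 3/100, 5 w.p. 1/25, 6 w.p. 1/20, 7 w.p. 3/50, …
E[payout] = (1/100)·2 + (1/50)·3 + (3/100)·4 + (1/25)·5 + (1/20)·6 + (3/50)·7 + (7/100)·8 + (2/25)·9 + (9/100)·10 + (1/10)·11 + (9/100)·12 + (2/25)·13 + (7/100)·14 + (3/50)·15 + (1/20)·16 + (1/25)·17 + (3/100)·18 + (1/50)·19 + (1/100)·20 = 11
Expected profit = 11 − 6 = 5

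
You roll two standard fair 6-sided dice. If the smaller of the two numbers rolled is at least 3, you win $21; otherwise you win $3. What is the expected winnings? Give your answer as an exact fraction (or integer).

$11

E[payout] = (5/9)·3 + (4/9)·21 = 11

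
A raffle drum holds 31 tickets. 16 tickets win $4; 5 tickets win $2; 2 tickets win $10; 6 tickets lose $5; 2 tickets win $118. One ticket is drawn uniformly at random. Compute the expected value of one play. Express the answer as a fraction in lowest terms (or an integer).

E[payout] = (16/31)·4 + (5/31)·2 + (2/31)·10 + (6/31)·(-5) + (2/31)·118 = 300/31

300/31 dollars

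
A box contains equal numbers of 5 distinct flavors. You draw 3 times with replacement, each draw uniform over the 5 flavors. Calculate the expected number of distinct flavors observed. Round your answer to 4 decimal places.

Let Xⱼ=1 if type j appears at least once. P(Xⱼ=1) = 1 − ((5−1)/5)^3 = 61/125.
E[#distinct] = 5·61/125 = 61/25.
≈ 2.4400

2.4400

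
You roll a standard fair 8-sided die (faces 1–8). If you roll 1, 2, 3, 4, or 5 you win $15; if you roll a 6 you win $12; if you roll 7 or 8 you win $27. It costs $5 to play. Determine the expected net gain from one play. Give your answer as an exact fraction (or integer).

101/8 dollars

E[payout] = (1/8)·12 + (5/8)·15 + (1/4)·27 = 141/8
Expected profit = 141/8 − 5 = 101/8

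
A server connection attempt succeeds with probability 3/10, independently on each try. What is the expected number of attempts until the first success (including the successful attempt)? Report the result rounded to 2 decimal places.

For a geometric distribution, E[trials] = 1/p = 1/(3/10) = 10/3.
≈ 3.33

3.33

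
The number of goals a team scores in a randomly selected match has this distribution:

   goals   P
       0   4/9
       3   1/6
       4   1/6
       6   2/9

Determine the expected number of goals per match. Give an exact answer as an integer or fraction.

E[X] = (4/9)·0 + (1/6)·3 + (1/6)·4 + (2/9)·6
     = 5/2

5/2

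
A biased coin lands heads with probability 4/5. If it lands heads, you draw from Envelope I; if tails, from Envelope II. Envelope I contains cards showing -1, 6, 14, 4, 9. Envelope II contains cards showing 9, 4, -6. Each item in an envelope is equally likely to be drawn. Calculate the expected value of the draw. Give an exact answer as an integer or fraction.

419/75

E[X | Envelope I] = (-1 + 6 + 14 + 4 + 9)/5 = 32/5
E[X | Envelope II] = (9 + 4 − 6)/3 = 7/3
E[X] = (4/5)·32/5 + (1/5)·7/3 = 419/75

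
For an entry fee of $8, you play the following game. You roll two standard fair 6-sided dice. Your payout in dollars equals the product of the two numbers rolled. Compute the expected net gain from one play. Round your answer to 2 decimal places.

$4.25

Distribution of the product of the two numbers rolled: 1 w.p. 1/36, 2 w.p. 1/18, 3 w.p. 1/18, 4 w.p. 1/12, 5 w.p. 1/18, 6 w.p. 1/9, …
E[payout] = (1/36)·1 + (1/18)·2 + (1/18)·3 + (1/12)·4 + (1/18)·5 + (1/9)·6 + (1/18)·8 + (1/36)·9 + (1/18)·10 + (1/9)·12 + (1/18)·15 + (1/36)·16 + (1/18)·18 + (1/18)·20 + (1/18)·24 + (1/36)·25 + (1/18)·30 + (1/36)·36 = 49/4
Expected profit = 49/4 − 8 = 17/4 ≈ $4.25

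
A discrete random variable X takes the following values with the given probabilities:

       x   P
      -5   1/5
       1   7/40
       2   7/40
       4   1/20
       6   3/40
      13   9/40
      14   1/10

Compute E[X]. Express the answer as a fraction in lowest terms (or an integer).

E[X] = (1/5)·(-5) + (7/40)·1 + (7/40)·2 + (1/20)·4 + (3/40)·6 + (9/40)·13 + (1/10)·14
     = 9/2

9/2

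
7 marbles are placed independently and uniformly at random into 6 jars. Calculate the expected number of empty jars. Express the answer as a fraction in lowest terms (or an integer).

Let Xⱼ=1 if jar j is empty. P(Xⱼ=1) = ((6-1)/6)^7 = 78125/279936.
By linearity, E[#empty] = 6·78125/279936 = 78125/46656.

78125/46656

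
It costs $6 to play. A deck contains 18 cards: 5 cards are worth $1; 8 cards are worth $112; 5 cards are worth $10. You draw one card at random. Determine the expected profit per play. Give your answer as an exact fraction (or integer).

E[payout] = (5/18)·1 + (8/18)·112 + (5/18)·10 = 317/6
Expected profit = 317/6 − 6 = 281/6

281/6 dollars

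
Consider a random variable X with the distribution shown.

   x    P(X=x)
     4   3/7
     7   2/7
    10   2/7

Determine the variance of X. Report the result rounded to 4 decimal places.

6.2449

E[X] = (3/7)·4 + (2/7)·7 + (2/7)·10 = 46/7
E[X²] = (3/7)·16 + (2/7)·49 + (2/7)·100 = 346/7
Var(X) = 346/7 − (46/7)² = 306/49 ≈ 6.2449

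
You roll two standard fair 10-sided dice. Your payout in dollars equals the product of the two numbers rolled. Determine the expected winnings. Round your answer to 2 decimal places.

Distribution of the product of the two numbers rolled: 1 w.p. 1/100, 2 w.p. 1/50, 3 w.p. 1/50, 4 w.p. 3/100, 5 w.p. 1/50, 6 w.p. 1/25, …
E[payout] = (1/100)·1 + (1/50)·2 + (1/50)·3 + (3/100)·4 + (1/50)·5 + (1/25)·6 + (1/50)·7 + (1/25)·8 + (3/100)·9 + (1/25)·10 + (1/25)·12 + (1/50)·14 + (1/50)·15 + (3/100)·16 + (1/25)·18 + (1/25)·20 + (1/50)·21 + (1/25)·24 + (1/100)·25 + (1/50)·27 + (1/50)·28 + (1/25)·30 + (1/50)·32 + (1/50)·35 + (3/100)·36 + (1/25)·40 + (1/50)·42 + (1/50)·45 + (1/50)·48 + (1/100)·49 + (1/50)·50 + (1/50)·54 + (1/50)·56 + (1/50)·60 + (1/50)·63 + (1/100)·64 + (1/50)·70 + (1/50)·72 + (1/50)·80 + (1/100)·81 + (1/50)·90 + (1/100)·100 = 121/4
≈ $30.25

$30.25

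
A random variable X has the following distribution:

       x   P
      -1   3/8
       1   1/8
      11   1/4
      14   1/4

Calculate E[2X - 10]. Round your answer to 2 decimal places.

E[2x-10] = (3/8)·(-12) + (1/8)·(-8) + (1/4)·12 + (1/4)·18
     = 2 ≈ 2.00

2.00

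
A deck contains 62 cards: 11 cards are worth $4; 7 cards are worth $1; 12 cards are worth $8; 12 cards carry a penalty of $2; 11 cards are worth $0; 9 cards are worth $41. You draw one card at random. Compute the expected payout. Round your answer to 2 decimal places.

E[payout] = (11/62)·4 + (7/62)·1 + (12/62)·8 + (12/62)·(-2) + (11/62)·0 + (9/62)·41 = 246/31
≈ $7.94

$7.94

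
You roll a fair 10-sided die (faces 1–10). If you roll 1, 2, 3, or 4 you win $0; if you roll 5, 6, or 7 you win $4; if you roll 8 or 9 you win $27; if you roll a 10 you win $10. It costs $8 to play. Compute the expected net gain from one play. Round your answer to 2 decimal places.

-$0.40

E[payout] = (2/5)·0 + (3/10)·4 + (1/10)·10 + (1/5)·27 = 38/5
Expected profit = 38/5 − 8 = -2/5 ≈ -$0.40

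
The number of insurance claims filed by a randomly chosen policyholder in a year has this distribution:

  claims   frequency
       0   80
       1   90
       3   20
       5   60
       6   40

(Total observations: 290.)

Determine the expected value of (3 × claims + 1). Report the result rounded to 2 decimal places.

Total = 290, so P(claims=0) = 80/290, etc.
E[3x+1] = (8/29)·1 + (9/29)·4 + (2/29)·10 + (6/29)·16 + (4/29)·19
     = 236/29 ≈ 8.14

8.14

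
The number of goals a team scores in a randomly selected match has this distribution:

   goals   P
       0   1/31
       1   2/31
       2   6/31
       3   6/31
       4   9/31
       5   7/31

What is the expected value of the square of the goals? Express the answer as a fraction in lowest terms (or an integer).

E[X²] = (1/31)·0 + (2/31)·1 + (6/31)·4 + (6/31)·9 + (9/31)·16 + (7/31)·25
     = 399/31

399/31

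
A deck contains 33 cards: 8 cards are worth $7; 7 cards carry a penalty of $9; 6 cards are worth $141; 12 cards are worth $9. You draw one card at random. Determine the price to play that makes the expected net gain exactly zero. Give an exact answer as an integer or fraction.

947/33 dollars

E[payout] = (8/33)·7 + (7/33)·(-9) + (6/33)·141 + (12/33)·9 = 947/33
Fair fee = E[payout] = 947/33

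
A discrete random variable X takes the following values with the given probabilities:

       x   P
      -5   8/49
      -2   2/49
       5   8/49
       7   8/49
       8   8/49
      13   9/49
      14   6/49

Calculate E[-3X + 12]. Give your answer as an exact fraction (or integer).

-363/49

E[-3x+12] = (8/49)·27 + (2/49)·18 + (8/49)·(-3) + (8/49)·(-9) + (8/49)·(-12) + (9/49)·(-27) + (6/49)·(-30)
     = -363/49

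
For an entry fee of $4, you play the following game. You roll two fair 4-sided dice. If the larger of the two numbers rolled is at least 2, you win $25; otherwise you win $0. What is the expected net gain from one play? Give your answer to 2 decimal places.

E[payout] = (1/16)·0 + (15/16)·25 = 375/16
Expected profit = 375/16 − 4 = 311/16 ≈ $19.44

$19.44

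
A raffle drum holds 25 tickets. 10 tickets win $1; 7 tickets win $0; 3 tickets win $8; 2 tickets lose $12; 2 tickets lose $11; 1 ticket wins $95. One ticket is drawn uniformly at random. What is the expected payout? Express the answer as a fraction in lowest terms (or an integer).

E[payout] = (10/25)·1 + (7/25)·0 + (3/25)·8 + (2/25)·(-12) + (2/25)·(-11) + (1/25)·95 = 83/25

83/25 dollars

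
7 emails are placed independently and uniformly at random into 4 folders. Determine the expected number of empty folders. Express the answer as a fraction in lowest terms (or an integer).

Let Xⱼ=1 if folder j is empty. P(Xⱼ=1) = ((4-1)/4)^7 = 2187/16384.
By linearity, E[#empty] = 4·2187/16384 = 2187/4096.

2187/4096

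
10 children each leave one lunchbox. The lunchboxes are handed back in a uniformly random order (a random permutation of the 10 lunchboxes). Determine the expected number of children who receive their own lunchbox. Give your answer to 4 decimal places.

1.0000

Let Xᵢ = 1 if person i gets their own lunchbox. For each i, P(Xᵢ=1) = 1/10.
By linearity of expectation, E[X₁+…+X_10] = 10·(1/10) = 1.
≈ 1.0000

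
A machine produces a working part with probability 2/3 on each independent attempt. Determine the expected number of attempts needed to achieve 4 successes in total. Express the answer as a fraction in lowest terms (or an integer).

By linearity (sum of 4 independent geometric waits), E[trials] = 4/p = 4/(2/3) = 6.

6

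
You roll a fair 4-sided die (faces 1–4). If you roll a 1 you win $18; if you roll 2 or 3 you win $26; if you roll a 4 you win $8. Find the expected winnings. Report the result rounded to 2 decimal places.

E[payout] = (1/4)·8 + (1/4)·18 + (1/2)·26 = 39/2
≈ $19.50

$19.50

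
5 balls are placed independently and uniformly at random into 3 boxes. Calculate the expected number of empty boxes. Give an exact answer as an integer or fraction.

32/81

Let Xⱼ=1 if box j is empty. P(Xⱼ=1) = ((3-1)/3)^5 = 32/243.
By linearity, E[#empty] = 3·32/243 = 32/81.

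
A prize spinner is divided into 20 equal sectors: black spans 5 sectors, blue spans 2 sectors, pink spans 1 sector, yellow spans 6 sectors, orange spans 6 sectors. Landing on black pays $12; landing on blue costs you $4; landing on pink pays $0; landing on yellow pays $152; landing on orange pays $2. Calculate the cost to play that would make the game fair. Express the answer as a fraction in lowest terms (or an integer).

E[payout] = (5/20)·12 + (2/20)·(-4) + (1/20)·0 + (6/20)·152 + (6/20)·2 = 244/5
Fair fee = E[payout] = 244/5

244/5 dollars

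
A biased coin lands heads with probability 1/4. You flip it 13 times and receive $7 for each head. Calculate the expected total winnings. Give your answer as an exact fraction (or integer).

E[#heads] = 13·1/4 = 13/4 (linearity over flips).
E[winnings] = 7·13/4 = 91/4.

91/4 dollars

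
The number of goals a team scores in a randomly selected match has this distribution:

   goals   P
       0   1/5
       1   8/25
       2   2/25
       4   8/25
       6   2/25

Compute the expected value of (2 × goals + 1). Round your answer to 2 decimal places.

5.48

E[2x+1] = (1/5)·1 + (8/25)·3 + (2/25)·5 + (8/25)·9 + (2/25)·13
     = 137/25 ≈ 5.48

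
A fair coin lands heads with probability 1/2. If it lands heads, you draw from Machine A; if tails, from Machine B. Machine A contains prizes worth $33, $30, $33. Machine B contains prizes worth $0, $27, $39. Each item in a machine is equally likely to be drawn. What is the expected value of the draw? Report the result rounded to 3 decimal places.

$27.000

E[X | Machine A] = (33 + 30 + 33)/3 = 32
E[X | Machine B] = (0 + 27 + 39)/3 = 22
E[X] = (1/2)·32 + (1/2)·22 = 27 ≈ 27.000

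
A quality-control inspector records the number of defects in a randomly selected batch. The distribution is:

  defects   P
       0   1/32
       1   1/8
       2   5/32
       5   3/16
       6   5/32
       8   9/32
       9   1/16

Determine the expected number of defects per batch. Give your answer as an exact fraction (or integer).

41/8

E[X] = (1/32)·0 + (1/8)·1 + (5/32)·2 + (3/16)·5 + (5/32)·6 + (9/32)·8 + (1/16)·9
     = 41/8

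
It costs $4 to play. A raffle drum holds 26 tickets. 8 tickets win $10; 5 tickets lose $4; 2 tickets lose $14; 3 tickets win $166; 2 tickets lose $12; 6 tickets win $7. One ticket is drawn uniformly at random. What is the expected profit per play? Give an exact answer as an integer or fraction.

E[payout] = (8/26)·10 + (5/26)·(-4) + (2/26)·(-14) + (3/26)·166 + (2/26)·(-12) + (6/26)·7 = 274/13
Expected profit = 274/13 − 4 = 222/13

222/13 dollars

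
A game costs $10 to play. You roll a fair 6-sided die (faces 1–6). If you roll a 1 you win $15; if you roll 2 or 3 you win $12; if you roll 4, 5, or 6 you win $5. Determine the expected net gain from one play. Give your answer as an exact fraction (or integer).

-$1

E[payout] = (1/2)·5 + (1/3)·12 + (1/6)·15 = 9
Expected profit = 9 − 10 = -1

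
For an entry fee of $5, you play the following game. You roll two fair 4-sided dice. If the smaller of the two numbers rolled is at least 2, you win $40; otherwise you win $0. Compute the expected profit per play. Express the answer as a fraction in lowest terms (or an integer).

E[payout] = (7/16)·0 + (9/16)·40 = 45/2
Expected profit = 45/2 − 5 = 35/2

35/2 dollars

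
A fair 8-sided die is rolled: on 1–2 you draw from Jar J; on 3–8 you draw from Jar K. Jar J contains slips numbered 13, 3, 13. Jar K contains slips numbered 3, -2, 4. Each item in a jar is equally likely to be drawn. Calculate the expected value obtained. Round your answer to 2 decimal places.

3.67

E[X | Jar J] = (13 + 3 + 13)/3 = 29/3
E[X | Jar K] = (3 − 2 + 4)/3 = 5/3
E[X] = (1/4)·29/3 + (3/4)·5/3 = 11/3 ≈ 3.67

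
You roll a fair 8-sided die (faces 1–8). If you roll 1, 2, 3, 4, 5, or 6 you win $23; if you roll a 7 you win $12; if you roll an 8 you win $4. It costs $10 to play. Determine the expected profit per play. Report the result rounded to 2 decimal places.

E[payout] = (1/8)·4 + (1/8)·12 + (3/4)·23 = 77/4
Expected profit = 77/4 − 10 = 37/4 ≈ $9.25

$9.25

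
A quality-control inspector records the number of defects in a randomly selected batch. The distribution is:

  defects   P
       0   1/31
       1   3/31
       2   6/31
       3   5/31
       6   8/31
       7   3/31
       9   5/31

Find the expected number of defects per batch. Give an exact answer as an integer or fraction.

144/31

E[X] = (1/31)·0 + (3/31)·1 + (6/31)·2 + (5/31)·3 + (8/31)·6 + (3/31)·7 + (5/31)·9
     = 144/31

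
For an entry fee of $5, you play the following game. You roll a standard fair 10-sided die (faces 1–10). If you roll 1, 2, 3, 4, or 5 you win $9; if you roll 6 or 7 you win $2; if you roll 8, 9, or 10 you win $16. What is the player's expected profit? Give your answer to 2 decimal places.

E[payout] = (1/5)·2 + (1/2)·9 + (3/10)·16 = 97/10
Expected profit = 97/10 − 5 = 47/10 ≈ $4.70

$4.70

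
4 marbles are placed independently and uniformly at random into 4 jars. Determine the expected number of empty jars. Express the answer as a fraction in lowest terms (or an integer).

81/64

Let Xⱼ=1 if jar j is empty. P(Xⱼ=1) = ((4-1)/4)^4 = 81/256.
By linearity, E[#empty] = 4·81/256 = 81/64.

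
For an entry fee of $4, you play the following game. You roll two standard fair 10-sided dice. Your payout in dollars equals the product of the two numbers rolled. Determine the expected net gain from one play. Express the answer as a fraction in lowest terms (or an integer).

105/4 dollars

Distribution of the product of the two numbers rolled: 1 w.p. 1/100, 2 w.p. 1/50, 3 w.p. 1/50, 4 w.p. 3/100, 5 w.p. 1/50, 6 w.p. 1/25, …
E[payout] = (1/100)·1 + (1/50)·2 + (1/50)·3 + (3/100)·4 + (1/50)·5 + (1/25)·6 + (1/50)·7 + (1/25)·8 + (3/100)·9 + (1/25)·10 + (1/25)·12 + (1/50)·14 + (1/50)·15 + (3/100)·16 + (1/25)·18 + (1/25)·20 + (1/50)·21 + (1/25)·24 + (1/100)·25 + (1/50)·27 + (1/50)·28 + (1/25)·30 + (1/50)·32 + (1/50)·35 + (3/100)·36 + (1/25)·40 + (1/50)·42 + (1/50)·45 + (1/50)·48 + (1/100)·49 + (1/50)·50 + (1/50)·54 + (1/50)·56 + (1/50)·60 + (1/50)·63 + (1/100)·64 + (1/50)·70 + (1/50)·72 + (1/50)·80 + (1/100)·81 + (1/50)·90 + (1/100)·100 = 121/4
Expected profit = 121/4 − 4 = 105/4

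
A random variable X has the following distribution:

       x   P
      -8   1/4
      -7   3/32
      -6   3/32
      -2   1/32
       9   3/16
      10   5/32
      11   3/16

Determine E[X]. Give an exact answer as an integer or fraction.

E[X] = (1/4)·(-8) + (3/32)·(-7) + (3/32)·(-6) + (1/32)·(-2) + (3/16)·9 + (5/32)·10 + (3/16)·11
     = 65/32

65/32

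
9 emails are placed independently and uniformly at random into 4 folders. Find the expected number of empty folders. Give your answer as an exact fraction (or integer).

19683/65536

Let Xⱼ=1 if folder j is empty. P(Xⱼ=1) = ((4-1)/4)^9 = 19683/262144.
By linearity, E[#empty] = 4·19683/262144 = 19683/65536.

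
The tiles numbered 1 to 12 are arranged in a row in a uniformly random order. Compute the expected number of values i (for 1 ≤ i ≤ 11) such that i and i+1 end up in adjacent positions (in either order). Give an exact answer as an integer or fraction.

11/6

For each i ∈ {1,…,11}, let Xᵢ = 1 if i and i+1 are adjacent. P(Xᵢ=1) = 2·(12−1)!/12! = 2/12.
By linearity, E[ΣXᵢ] = (11)·(2/12) = 11/6.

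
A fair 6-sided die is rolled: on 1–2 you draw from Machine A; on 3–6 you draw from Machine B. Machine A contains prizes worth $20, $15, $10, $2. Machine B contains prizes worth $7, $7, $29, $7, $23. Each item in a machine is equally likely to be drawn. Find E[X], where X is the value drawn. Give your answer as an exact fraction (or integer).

273/20 dollars

E[X | Machine A] = (20 + 15 + 10 + 2)/4 = 47/4
E[X | Machine B] = (7 + 7 + 29 + 7 + 23)/5 = 73/5
E[X] = (1/3)·47/4 + (2/3)·73/5 = 273/20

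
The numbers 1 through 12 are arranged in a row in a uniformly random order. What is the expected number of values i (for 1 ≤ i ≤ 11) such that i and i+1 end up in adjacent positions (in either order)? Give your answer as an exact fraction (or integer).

11/6

For each i ∈ {1,…,11}, let Xᵢ = 1 if i and i+1 are adjacent. P(Xᵢ=1) = 2·(12−1)!/12! = 2/12.
By linearity, E[ΣXᵢ] = (11)·(2/12) = 11/6.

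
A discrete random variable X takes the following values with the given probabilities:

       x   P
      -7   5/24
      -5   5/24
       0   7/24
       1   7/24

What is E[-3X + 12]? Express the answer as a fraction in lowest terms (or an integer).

E[-3x+12] = (5/24)·33 + (5/24)·27 + (7/24)·12 + (7/24)·9
     = 149/8

149/8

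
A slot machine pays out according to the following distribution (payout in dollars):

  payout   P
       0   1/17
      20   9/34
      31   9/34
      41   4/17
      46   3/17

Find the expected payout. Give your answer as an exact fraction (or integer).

1063/34 dollars

E[X] = (1/17)·0 + (9/34)·20 + (9/34)·31 + (4/17)·41 + (3/17)·46
     = 1063/34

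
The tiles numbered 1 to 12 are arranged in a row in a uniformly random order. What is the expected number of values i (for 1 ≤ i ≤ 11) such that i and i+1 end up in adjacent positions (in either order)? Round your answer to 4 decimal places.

1.8333

For each i ∈ {1,…,11}, let Xᵢ = 1 if i and i+1 are adjacent. P(Xᵢ=1) = 2·(12−1)!/12! = 2/12.
By linearity, E[ΣXᵢ] = (11)·(2/12) = 11/6.
≈ 1.8333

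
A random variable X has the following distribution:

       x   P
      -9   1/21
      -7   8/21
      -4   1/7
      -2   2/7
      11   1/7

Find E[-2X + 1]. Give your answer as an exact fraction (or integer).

19/3

E[-2x+1] = (1/21)·19 + (8/21)·15 + (1/7)·9 + (2/7)·5 + (1/7)·(-21)
     = 19/3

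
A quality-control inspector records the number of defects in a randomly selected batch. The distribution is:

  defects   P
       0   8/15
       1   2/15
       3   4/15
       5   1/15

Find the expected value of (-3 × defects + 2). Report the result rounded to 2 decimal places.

E[-3x+2] = (8/15)·2 + (2/15)·(-1) + (4/15)·(-7) + (1/15)·(-13)
     = -9/5 ≈ -1.80

-1.80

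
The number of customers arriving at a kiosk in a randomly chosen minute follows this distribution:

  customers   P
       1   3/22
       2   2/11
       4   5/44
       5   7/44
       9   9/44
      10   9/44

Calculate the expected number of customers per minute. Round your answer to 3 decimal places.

5.636

E[X] = (3/22)·1 + (2/11)·2 + (5/44)·4 + (7/44)·5 + (9/44)·9 + (9/44)·10
     = 62/11 ≈ 5.636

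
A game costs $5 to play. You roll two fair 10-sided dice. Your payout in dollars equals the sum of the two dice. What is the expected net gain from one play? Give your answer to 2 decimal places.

Distribution of the sum of the two dice: 2 w.p. 1/100, 3 w.p. 1/50, 4 w.p. 3/100, 5 w.p. 1/25, 6 w.p. 1/20, 7 w.p. 3/50, …
E[payout] = (1/100)·2 + (1/50)·3 + (3/100)·4 + (1/25)·5 + (1/20)·6 + (3/50)·7 + (7/100)·8 + (2/25)·9 + (9/100)·10 + (1/10)·11 + (9/100)·12 + (2/25)·13 + (7/100)·14 + (3/50)·15 + (1/20)·16 + (1/25)·17 + (3/100)·18 + (1/50)·19 + (1/100)·20 = 11
Expected profit = 11 − 5 = 6 ≈ $6.00

$6.00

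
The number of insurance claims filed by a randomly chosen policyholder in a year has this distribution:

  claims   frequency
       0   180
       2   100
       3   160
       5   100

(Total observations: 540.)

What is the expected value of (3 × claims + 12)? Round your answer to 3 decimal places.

18.556

Total = 540, so P(claims=0) = 180/540, etc.
E[3x+12] = (1/3)·12 + (5/27)·18 + (8/27)·21 + (5/27)·27
     = 167/9 ≈ 18.556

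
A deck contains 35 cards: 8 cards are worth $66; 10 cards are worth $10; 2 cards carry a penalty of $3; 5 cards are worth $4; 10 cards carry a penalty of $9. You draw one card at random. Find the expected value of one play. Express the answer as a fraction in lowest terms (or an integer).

552/35 dollars

E[payout] = (8/35)·66 + (10/35)·10 + (2/35)·(-3) + (5/35)·4 + (10/35)·(-9) = 552/35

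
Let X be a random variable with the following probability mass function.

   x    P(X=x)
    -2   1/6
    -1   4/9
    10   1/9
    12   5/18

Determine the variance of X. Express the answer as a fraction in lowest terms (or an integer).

349/9

E[X] = (1/6)·(-2) + (4/9)·(-1) + (1/9)·10 + (5/18)·12 = 11/3
E[X²] = (1/6)·4 + (4/9)·1 + (1/9)·100 + (5/18)·144 = 470/9
Var(X) = 470/9 − (11/3)² = 349/9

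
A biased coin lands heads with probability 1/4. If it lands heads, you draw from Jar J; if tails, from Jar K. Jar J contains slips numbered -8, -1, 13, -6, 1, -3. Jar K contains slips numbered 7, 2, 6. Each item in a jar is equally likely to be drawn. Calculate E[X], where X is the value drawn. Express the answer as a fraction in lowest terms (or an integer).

43/12

E[X | Jar J] = (-8 − 1 + 13 − 6 + 1 − 3)/6 = -2/3
E[X | Jar K] = (7 + 2 + 6)/3 = 5
E[X] = (1/4)·(-2/3) + (3/4)·5 = 43/12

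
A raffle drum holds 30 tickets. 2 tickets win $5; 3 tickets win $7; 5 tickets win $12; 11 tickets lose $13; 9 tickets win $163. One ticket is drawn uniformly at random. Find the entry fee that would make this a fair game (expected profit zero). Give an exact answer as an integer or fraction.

E[payout] = (2/30)·5 + (3/30)·7 + (5/30)·12 + (11/30)·(-13) + (9/30)·163 = 283/6
Fair fee = E[payout] = 283/6

283/6 dollars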